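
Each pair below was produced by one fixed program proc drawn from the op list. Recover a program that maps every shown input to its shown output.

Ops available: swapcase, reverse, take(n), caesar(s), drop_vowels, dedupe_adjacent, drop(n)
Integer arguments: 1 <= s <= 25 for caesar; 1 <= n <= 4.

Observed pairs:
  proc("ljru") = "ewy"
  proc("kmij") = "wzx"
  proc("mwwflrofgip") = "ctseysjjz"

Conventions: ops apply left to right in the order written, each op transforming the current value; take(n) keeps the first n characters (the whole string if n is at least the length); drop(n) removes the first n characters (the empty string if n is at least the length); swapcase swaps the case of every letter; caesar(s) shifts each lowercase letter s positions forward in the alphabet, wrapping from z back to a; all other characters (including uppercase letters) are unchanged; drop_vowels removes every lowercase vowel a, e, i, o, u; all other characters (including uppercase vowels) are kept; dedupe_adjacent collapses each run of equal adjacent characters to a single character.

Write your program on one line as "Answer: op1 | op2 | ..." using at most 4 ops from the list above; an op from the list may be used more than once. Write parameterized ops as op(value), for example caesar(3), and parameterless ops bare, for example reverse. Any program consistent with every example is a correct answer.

drop_vowels | caesar(13) | reverse

Check, running the answer program on each example:
  "ljru" -> "ljr" -> "ywe" -> "ewy"
  "kmij" -> "kmj" -> "xzw" -> "wzx"
  "mwwflrofgip" -> "mwwflrfgp" -> "zjjsyestc" -> "ctseysjjz"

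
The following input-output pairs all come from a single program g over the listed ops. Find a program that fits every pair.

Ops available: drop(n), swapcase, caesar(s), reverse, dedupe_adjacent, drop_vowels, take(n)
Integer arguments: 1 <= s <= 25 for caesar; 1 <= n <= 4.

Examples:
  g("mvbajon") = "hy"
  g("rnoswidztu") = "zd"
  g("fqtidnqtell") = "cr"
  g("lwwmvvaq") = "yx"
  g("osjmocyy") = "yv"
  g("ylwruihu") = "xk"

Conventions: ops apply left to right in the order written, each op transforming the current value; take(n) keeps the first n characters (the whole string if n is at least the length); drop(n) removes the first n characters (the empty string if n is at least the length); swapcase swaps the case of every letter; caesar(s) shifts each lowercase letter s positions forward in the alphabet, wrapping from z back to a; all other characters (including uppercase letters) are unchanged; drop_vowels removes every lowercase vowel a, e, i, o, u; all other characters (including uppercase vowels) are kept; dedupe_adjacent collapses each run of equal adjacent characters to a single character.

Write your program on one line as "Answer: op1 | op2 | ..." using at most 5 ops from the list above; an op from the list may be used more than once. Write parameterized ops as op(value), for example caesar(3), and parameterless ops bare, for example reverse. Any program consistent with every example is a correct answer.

caesar(12) | drop_vowels | take(2) | reverse

Check, running the answer program on each example:
  "mvbajon" -> "yhnmvaz" -> "yhnmvz" -> "yh" -> "hy"
  "rnoswidztu" -> "dzaeiuplfg" -> "dzplfg" -> "dz" -> "zd"
  "fqtidnqtell" -> "rcfupzcfqxx" -> "rcfpzcfqxx" -> "rc" -> "cr"
  "lwwmvvaq" -> "xiiyhhmc" -> "xyhhmc" -> "xy" -> "yx"
  "osjmocyy" -> "aevyaokk" -> "vykk" -> "vy" -> "yv"
  "ylwruihu" -> "kxidgutg" -> "kxdgtg" -> "kx" -> "xk"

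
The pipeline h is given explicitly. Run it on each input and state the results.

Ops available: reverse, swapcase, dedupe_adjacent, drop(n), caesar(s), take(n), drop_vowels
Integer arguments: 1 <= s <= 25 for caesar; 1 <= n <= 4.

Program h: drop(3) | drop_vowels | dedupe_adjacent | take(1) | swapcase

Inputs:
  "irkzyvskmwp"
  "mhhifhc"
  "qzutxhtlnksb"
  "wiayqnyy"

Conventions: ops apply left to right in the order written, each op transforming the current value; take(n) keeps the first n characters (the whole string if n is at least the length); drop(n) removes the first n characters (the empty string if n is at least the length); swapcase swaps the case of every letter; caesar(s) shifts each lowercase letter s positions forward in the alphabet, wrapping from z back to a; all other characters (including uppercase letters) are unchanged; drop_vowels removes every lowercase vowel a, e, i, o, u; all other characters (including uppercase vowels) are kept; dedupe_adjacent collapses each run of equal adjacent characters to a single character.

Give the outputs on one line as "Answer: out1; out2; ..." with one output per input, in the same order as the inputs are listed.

"Z"; "F"; "T"; "Y"

Execution, op by op:
  "irkzyvskmwp" -> "zyvskmwp" -> "zyvskmwp" -> "zyvskmwp" -> "z" -> "Z"
  "mhhifhc" -> "ifhc" -> "fhc" -> "fhc" -> "f" -> "F"
  "qzutxhtlnksb" -> "txhtlnksb" -> "txhtlnksb" -> "txhtlnksb" -> "t" -> "T"
  "wiayqnyy" -> "yqnyy" -> "yqnyy" -> "yqny" -> "y" -> "Y"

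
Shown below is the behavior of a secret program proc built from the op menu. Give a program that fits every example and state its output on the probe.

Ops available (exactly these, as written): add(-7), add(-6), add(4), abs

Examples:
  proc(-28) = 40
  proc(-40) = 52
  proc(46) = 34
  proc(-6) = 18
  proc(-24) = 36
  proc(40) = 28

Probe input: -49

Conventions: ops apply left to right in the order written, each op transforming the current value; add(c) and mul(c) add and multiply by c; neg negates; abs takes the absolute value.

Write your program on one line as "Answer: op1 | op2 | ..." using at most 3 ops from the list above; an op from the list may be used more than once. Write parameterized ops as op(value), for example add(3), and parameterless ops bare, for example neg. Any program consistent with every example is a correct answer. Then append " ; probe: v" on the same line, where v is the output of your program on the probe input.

add(-6) | add(-6) | abs ; probe: 61

Check, running the answer program on each example:
  -28 -> -34 -> -40 -> 40
  -40 -> -46 -> -52 -> 52
  46 -> 40 -> 34 -> 34
  -6 -> -12 -> -18 -> 18
  -24 -> -30 -> -36 -> 36
  40 -> 34 -> 28 -> 28
  probe: -49 -> -55 -> -61 -> 61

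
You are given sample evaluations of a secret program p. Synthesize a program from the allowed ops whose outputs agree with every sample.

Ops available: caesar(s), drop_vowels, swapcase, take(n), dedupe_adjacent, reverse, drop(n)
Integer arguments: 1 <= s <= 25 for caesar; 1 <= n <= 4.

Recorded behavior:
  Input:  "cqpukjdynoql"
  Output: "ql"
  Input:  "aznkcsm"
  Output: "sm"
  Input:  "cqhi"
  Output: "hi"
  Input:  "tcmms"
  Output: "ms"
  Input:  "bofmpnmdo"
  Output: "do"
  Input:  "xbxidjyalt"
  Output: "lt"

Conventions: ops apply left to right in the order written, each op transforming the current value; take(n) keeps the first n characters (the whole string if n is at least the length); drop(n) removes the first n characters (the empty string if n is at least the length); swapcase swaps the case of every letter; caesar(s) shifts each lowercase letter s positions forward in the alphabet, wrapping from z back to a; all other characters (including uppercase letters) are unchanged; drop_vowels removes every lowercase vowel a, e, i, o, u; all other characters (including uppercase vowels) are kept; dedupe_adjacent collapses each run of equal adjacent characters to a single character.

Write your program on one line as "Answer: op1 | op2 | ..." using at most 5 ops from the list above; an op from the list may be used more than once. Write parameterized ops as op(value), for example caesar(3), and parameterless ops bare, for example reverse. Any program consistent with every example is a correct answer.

reverse | swapcase | take(2) | swapcase | reverse

Check, running the answer program on each example:
  "cqpukjdynoql" -> "lqonydjkupqc" -> "LQONYDJKUPQC" -> "LQ" -> "lq" -> "ql"
  "aznkcsm" -> "mscknza" -> "MSCKNZA" -> "MS" -> "ms" -> "sm"
  "cqhi" -> "ihqc" -> "IHQC" -> "IH" -> "ih" -> "hi"
  "tcmms" -> "smmct" -> "SMMCT" -> "SM" -> "sm" -> "ms"
  "bofmpnmdo" -> "odmnpmfob" -> "ODMNPMFOB" -> "OD" -> "od" -> "do"
  "xbxidjyalt" -> "tlayjdixbx" -> "TLAYJDIXBX" -> "TL" -> "tl" -> "lt"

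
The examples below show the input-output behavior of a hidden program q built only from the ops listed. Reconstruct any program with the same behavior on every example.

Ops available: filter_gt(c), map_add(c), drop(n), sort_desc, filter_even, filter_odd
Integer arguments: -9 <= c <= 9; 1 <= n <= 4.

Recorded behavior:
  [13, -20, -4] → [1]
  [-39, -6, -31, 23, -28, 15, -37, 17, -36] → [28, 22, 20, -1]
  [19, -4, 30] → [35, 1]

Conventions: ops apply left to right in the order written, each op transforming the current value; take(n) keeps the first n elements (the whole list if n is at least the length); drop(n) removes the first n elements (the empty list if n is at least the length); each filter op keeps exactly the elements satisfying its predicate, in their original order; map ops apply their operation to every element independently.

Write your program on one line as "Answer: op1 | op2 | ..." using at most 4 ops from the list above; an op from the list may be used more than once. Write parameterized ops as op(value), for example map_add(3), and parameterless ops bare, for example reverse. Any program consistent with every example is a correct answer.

drop(1) | filter_gt(-9) | map_add(5) | sort_desc

Check, running the answer program on each example:
  [13, -20, -4] -> [-20, -4] -> [-4] -> [1] -> [1]
  [-39, -6, -31, 23, -28, 15, -37, 17, -36] -> [-6, -31, 23, -28, 15, -37, 17, -36] -> [-6, 23, 15, 17] -> [-1, 28, 20, 22] -> [28, 22, 20, -1]
  [19, -4, 30] -> [-4, 30] -> [-4, 30] -> [1, 35] -> [35, 1]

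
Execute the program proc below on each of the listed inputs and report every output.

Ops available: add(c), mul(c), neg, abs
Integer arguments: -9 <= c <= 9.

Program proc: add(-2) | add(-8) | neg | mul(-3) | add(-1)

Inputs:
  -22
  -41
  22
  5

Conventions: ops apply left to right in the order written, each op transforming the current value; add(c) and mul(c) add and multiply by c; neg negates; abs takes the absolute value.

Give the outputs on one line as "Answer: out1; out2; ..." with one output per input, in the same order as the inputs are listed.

Execution, op by op:
  -22 -> -24 -> -32 -> 32 -> -96 -> -97
  -41 -> -43 -> -51 -> 51 -> -153 -> -154
  22 -> 20 -> 12 -> -12 -> 36 -> 35
  5 -> 3 -> -5 -> 5 -> -15 -> -16

-97; -154; 35; -16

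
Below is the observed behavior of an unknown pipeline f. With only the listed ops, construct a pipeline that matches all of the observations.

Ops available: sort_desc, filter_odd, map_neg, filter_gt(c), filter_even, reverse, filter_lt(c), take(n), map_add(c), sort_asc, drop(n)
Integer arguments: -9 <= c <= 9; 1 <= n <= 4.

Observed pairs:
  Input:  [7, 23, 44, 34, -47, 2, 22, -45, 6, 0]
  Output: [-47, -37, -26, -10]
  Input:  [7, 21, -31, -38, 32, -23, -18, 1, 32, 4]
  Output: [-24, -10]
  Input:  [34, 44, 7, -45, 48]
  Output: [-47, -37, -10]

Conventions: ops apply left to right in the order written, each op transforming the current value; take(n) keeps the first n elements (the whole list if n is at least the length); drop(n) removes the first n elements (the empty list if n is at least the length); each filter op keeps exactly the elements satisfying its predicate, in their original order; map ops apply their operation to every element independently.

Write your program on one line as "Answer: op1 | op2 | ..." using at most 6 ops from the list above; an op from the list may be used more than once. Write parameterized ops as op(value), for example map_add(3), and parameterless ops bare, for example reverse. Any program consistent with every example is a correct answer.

map_neg | take(4) | sort_asc | map_add(-3) | filter_lt(8)

Check, running the answer program on each example:
  [7, 23, 44, 34, -47, 2, 22, -45, 6, 0] -> [-7, -23, -44, -34, 47, -2, -22, 45, -6, 0] -> [-7, -23, -44, -34] -> [-44, -34, -23, -7] -> [-47, -37, -26, -10] -> [-47, -37, -26, -10]
  [7, 21, -31, -38, 32, -23, -18, 1, 32, 4] -> [-7, -21, 31, 38, -32, 23, 18, -1, -32, -4] -> [-7, -21, 31, 38] -> [-21, -7, 31, 38] -> [-24, -10, 28, 35] -> [-24, -10]
  [34, 44, 7, -45, 48] -> [-34, -44, -7, 45, -48] -> [-34, -44, -7, 45] -> [-44, -34, -7, 45] -> [-47, -37, -10, 42] -> [-47, -37, -10]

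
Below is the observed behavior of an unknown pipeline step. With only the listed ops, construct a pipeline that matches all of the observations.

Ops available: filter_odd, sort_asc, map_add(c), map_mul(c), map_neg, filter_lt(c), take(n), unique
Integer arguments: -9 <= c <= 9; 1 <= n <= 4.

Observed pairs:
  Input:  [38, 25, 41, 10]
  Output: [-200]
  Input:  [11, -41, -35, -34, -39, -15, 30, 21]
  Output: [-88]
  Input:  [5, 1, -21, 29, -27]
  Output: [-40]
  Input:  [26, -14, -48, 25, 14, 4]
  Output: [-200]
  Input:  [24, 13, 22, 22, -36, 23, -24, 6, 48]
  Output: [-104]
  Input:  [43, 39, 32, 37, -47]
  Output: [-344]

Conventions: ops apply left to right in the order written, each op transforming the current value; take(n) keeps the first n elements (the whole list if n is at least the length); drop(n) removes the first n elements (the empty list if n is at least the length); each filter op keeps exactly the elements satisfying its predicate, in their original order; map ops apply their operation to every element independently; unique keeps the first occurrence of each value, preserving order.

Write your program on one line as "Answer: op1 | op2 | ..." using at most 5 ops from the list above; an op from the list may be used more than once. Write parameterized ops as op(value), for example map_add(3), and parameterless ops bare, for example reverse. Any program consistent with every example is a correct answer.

filter_odd | map_mul(-8) | filter_lt(-6) | take(1)

Check, running the answer program on each example:
  [38, 25, 41, 10] -> [25, 41] -> [-200, -328] -> [-200, -328] -> [-200]
  [11, -41, -35, -34, -39, -15, 30, 21] -> [11, -41, -35, -39, -15, 21] -> [-88, 328, 280, 312, 120, -168] -> [-88, -168] -> [-88]
  [5, 1, -21, 29, -27] -> [5, 1, -21, 29, -27] -> [-40, -8, 168, -232, 216] -> [-40, -8, -232] -> [-40]
  [26, -14, -48, 25, 14, 4] -> [25] -> [-200] -> [-200] -> [-200]
  [24, 13, 22, 22, -36, 23, -24, 6, 48] -> [13, 23] -> [-104, -184] -> [-104, -184] -> [-104]
  [43, 39, 32, 37, -47] -> [43, 39, 37, -47] -> [-344, -312, -296, 376] -> [-344, -312, -296] -> [-344]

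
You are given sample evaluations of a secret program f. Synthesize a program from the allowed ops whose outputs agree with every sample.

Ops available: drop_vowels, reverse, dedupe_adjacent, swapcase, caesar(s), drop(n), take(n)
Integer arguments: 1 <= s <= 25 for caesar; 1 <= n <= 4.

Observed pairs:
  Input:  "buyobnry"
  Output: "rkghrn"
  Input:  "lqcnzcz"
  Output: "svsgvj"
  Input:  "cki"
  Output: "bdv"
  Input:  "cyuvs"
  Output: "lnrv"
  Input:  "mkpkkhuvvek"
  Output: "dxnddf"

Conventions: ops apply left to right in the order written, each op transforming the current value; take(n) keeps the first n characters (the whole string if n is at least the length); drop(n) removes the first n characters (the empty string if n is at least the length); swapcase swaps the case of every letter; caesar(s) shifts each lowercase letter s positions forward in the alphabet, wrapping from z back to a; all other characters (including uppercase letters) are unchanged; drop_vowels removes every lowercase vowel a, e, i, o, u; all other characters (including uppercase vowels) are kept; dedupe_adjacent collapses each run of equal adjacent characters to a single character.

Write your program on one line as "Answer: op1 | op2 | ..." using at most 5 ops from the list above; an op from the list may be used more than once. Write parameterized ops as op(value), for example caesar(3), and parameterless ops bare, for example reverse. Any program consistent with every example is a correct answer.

caesar(19) | dedupe_adjacent | drop_vowels | reverse

Check, running the answer program on each example:
  "buyobnry" -> "unrhugkr" -> "unrhugkr" -> "nrhgkr" -> "rkghrn"
  "lqcnzcz" -> "ejvgsvs" -> "ejvgsvs" -> "jvgsvs" -> "svsgvj"
  "cki" -> "vdb" -> "vdb" -> "vdb" -> "bdv"
  "cyuvs" -> "vrnol" -> "vrnol" -> "vrnl" -> "lnrv"
  "mkpkkhuvvek" -> "fdiddanooxd" -> "fdidanoxd" -> "fddnxd" -> "dxnddf"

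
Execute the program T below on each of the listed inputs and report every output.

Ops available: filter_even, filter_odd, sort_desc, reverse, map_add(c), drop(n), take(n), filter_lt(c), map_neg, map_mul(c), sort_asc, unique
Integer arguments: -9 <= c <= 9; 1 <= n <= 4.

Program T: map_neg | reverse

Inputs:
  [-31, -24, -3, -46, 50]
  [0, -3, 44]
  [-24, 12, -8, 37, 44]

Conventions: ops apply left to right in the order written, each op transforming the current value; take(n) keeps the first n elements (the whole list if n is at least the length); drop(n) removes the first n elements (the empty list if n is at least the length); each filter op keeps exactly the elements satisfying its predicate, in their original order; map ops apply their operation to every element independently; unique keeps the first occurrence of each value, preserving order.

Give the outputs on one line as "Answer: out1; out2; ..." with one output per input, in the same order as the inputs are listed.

Execution, op by op:
  [-31, -24, -3, -46, 50] -> [31, 24, 3, 46, -50] -> [-50, 46, 3, 24, 31]
  [0, -3, 44] -> [0, 3, -44] -> [-44, 3, 0]
  [-24, 12, -8, 37, 44] -> [24, -12, 8, -37, -44] -> [-44, -37, 8, -12, 24]

[-50, 46, 3, 24, 31]; [-44, 3, 0]; [-44, -37, 8, -12, 24]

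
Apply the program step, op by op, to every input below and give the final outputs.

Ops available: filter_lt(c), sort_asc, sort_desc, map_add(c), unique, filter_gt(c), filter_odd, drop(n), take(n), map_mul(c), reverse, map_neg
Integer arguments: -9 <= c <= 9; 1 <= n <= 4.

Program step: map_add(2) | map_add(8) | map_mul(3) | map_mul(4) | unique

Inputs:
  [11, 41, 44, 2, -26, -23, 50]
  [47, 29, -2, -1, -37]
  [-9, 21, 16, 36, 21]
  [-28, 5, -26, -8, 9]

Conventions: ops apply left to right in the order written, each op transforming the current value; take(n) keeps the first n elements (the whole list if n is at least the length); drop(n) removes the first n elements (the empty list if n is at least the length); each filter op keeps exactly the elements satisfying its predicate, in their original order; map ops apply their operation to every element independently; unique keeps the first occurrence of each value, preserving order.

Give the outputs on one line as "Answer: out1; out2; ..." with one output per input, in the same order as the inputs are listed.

[252, 612, 648, 144, -192, -156, 720]; [684, 468, 96, 108, -324]; [12, 372, 312, 552]; [-216, 180, -192, 24, 228]

Execution, op by op:
  [11, 41, 44, 2, -26, -23, 50] -> [13, 43, 46, 4, -24, -21, 52] -> [21, 51, 54, 12, -16, -13, 60] -> [63, 153, 162, 36, -48, -39, 180] -> [252, 612, 648, 144, -192, -156, 720] -> [252, 612, 648, 144, -192, -156, 720]
  [47, 29, -2, -1, -37] -> [49, 31, 0, 1, -35] -> [57, 39, 8, 9, -27] -> [171, 117, 24, 27, -81] -> [684, 468, 96, 108, -324] -> [684, 468, 96, 108, -324]
  [-9, 21, 16, 36, 21] -> [-7, 23, 18, 38, 23] -> [1, 31, 26, 46, 31] -> [3, 93, 78, 138, 93] -> [12, 372, 312, 552, 372] -> [12, 372, 312, 552]
  [-28, 5, -26, -8, 9] -> [-26, 7, -24, -6, 11] -> [-18, 15, -16, 2, 19] -> [-54, 45, -48, 6, 57] -> [-216, 180, -192, 24, 228] -> [-216, 180, -192, 24, 228]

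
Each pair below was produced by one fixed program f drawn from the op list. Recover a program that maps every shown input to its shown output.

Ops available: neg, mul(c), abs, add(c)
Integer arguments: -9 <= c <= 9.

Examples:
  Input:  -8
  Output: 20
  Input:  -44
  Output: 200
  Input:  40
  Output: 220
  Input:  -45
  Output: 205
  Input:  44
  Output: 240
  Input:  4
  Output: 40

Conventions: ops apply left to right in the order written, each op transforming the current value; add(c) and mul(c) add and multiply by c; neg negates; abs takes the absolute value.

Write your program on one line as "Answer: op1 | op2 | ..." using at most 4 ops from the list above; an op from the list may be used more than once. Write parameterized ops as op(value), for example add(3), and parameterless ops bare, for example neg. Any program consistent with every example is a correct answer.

add(3) | mul(-5) | add(-5) | abs

Check, running the answer program on each example:
  -8 -> -5 -> 25 -> 20 -> 20
  -44 -> -41 -> 205 -> 200 -> 200
  40 -> 43 -> -215 -> -220 -> 220
  -45 -> -42 -> 210 -> 205 -> 205
  44 -> 47 -> -235 -> -240 -> 240
  4 -> 7 -> -35 -> -40 -> 40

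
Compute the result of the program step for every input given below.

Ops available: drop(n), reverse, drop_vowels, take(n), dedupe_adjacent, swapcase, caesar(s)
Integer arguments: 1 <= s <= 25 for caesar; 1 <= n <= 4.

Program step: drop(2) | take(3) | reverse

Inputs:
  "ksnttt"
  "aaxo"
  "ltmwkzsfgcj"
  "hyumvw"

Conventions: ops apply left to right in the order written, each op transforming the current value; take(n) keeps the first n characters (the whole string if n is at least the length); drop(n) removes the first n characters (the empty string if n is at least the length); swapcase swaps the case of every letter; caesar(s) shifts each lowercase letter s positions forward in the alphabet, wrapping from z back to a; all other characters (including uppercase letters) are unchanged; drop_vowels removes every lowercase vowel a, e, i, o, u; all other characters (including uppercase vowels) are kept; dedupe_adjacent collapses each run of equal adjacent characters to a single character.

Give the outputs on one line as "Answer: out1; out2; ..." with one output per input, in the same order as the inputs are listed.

"ttn"; "ox"; "kwm"; "vmu"

Execution, op by op:
  "ksnttt" -> "nttt" -> "ntt" -> "ttn"
  "aaxo" -> "xo" -> "xo" -> "ox"
  "ltmwkzsfgcj" -> "mwkzsfgcj" -> "mwk" -> "kwm"
  "hyumvw" -> "umvw" -> "umv" -> "vmu"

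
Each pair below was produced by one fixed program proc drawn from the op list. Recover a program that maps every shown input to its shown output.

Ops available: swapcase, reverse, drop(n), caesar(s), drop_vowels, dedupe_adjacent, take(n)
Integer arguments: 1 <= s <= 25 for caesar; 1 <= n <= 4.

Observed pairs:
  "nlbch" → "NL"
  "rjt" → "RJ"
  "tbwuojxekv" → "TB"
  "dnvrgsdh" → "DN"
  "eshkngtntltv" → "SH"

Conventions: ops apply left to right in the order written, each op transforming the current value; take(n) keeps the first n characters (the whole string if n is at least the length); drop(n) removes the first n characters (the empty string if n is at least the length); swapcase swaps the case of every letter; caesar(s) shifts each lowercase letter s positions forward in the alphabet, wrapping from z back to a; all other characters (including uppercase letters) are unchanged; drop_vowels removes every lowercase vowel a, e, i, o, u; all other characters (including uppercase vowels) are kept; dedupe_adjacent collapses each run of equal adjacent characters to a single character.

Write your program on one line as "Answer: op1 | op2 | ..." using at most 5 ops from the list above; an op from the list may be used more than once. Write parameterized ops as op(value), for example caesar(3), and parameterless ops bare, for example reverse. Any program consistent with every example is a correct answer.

take(4) | drop_vowels | take(2) | swapcase

Check, running the answer program on each example:
  "nlbch" -> "nlbc" -> "nlbc" -> "nl" -> "NL"
  "rjt" -> "rjt" -> "rjt" -> "rj" -> "RJ"
  "tbwuojxekv" -> "tbwu" -> "tbw" -> "tb" -> "TB"
  "dnvrgsdh" -> "dnvr" -> "dnvr" -> "dn" -> "DN"
  "eshkngtntltv" -> "eshk" -> "shk" -> "sh" -> "SH"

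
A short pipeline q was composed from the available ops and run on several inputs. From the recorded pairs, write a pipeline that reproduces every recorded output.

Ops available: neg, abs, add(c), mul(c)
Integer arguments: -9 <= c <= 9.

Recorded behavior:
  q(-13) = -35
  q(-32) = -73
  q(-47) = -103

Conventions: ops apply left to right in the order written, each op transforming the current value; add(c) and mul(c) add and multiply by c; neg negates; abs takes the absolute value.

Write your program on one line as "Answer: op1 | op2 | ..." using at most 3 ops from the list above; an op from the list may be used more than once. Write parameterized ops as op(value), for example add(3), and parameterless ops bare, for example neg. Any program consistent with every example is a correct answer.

neg | mul(-2) | add(-9)

Check, running the answer program on each example:
  -13 -> 13 -> -26 -> -35
  -32 -> 32 -> -64 -> -73
  -47 -> 47 -> -94 -> -103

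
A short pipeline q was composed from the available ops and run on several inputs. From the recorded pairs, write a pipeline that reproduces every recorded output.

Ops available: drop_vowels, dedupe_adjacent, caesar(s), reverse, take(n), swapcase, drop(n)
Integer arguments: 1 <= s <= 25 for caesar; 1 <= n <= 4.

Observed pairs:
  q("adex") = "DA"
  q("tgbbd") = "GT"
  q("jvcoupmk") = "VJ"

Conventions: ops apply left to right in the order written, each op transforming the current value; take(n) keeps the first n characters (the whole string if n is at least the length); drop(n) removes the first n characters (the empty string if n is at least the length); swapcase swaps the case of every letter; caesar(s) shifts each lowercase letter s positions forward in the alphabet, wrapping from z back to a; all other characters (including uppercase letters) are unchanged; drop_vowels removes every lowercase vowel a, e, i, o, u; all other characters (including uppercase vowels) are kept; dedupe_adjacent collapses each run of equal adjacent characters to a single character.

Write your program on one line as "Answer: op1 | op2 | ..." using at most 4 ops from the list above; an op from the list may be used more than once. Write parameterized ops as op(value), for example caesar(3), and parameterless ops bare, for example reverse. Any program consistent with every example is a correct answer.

take(2) | reverse | swapcase

Check, running the answer program on each example:
  "adex" -> "ad" -> "da" -> "DA"
  "tgbbd" -> "tg" -> "gt" -> "GT"
  "jvcoupmk" -> "jv" -> "vj" -> "VJ"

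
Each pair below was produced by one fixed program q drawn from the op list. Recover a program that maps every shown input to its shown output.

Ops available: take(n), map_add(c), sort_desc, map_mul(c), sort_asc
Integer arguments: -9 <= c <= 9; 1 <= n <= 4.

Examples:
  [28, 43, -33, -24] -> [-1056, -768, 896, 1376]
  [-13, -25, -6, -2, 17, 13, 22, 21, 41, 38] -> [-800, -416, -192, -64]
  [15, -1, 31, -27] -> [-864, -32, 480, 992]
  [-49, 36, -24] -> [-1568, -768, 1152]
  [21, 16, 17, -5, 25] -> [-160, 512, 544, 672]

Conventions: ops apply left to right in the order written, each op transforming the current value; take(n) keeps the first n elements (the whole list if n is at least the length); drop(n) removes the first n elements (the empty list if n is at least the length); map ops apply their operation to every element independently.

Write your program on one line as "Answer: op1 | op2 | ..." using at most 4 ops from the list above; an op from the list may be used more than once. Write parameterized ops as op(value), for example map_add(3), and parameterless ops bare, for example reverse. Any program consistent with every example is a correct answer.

take(4) | sort_asc | map_mul(8) | map_mul(4)

Check, running the answer program on each example:
  [28, 43, -33, -24] -> [28, 43, -33, -24] -> [-33, -24, 28, 43] -> [-264, -192, 224, 344] -> [-1056, -768, 896, 1376]
  [-13, -25, -6, -2, 17, 13, 22, 21, 41, 38] -> [-13, -25, -6, -2] -> [-25, -13, -6, -2] -> [-200, -104, -48, -16] -> [-800, -416, -192, -64]
  [15, -1, 31, -27] -> [15, -1, 31, -27] -> [-27, -1, 15, 31] -> [-216, -8, 120, 248] -> [-864, -32, 480, 992]
  [-49, 36, -24] -> [-49, 36, -24] -> [-49, -24, 36] -> [-392, -192, 288] -> [-1568, -768, 1152]
  [21, 16, 17, -5, 25] -> [21, 16, 17, -5] -> [-5, 16, 17, 21] -> [-40, 128, 136, 168] -> [-160, 512, 544, 672]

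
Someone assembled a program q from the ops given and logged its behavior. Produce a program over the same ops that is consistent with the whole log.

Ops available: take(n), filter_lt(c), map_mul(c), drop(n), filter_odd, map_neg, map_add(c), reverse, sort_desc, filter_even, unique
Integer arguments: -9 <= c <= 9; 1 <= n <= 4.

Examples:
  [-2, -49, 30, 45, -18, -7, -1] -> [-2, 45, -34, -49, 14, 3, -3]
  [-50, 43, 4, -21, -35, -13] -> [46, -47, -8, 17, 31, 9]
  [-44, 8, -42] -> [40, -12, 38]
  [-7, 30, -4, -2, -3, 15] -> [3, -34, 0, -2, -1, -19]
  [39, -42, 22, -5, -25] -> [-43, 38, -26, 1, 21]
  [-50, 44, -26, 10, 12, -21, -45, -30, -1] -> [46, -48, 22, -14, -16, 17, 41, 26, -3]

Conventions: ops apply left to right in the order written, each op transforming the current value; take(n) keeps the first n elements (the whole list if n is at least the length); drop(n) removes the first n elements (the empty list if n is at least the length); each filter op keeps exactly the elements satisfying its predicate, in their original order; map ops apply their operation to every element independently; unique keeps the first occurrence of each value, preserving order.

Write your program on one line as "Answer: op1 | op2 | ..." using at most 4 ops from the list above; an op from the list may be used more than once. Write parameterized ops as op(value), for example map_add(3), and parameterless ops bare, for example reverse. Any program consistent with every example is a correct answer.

map_add(3) | map_neg | map_add(-1)

Check, running the answer program on each example:
  [-2, -49, 30, 45, -18, -7, -1] -> [1, -46, 33, 48, -15, -4, 2] -> [-1, 46, -33, -48, 15, 4, -2] -> [-2, 45, -34, -49, 14, 3, -3]
  [-50, 43, 4, -21, -35, -13] -> [-47, 46, 7, -18, -32, -10] -> [47, -46, -7, 18, 32, 10] -> [46, -47, -8, 17, 31, 9]
  [-44, 8, -42] -> [-41, 11, -39] -> [41, -11, 39] -> [40, -12, 38]
  [-7, 30, -4, -2, -3, 15] -> [-4, 33, -1, 1, 0, 18] -> [4, -33, 1, -1, 0, -18] -> [3, -34, 0, -2, -1, -19]
  [39, -42, 22, -5, -25] -> [42, -39, 25, -2, -22] -> [-42, 39, -25, 2, 22] -> [-43, 38, -26, 1, 21]
  [-50, 44, -26, 10, 12, -21, -45, -30, -1] -> [-47, 47, -23, 13, 15, -18, -42, -27, 2] -> [47, -47, 23, -13, -15, 18, 42, 27, -2] -> [46, -48, 22, -14, -16, 17, 41, 26, -3]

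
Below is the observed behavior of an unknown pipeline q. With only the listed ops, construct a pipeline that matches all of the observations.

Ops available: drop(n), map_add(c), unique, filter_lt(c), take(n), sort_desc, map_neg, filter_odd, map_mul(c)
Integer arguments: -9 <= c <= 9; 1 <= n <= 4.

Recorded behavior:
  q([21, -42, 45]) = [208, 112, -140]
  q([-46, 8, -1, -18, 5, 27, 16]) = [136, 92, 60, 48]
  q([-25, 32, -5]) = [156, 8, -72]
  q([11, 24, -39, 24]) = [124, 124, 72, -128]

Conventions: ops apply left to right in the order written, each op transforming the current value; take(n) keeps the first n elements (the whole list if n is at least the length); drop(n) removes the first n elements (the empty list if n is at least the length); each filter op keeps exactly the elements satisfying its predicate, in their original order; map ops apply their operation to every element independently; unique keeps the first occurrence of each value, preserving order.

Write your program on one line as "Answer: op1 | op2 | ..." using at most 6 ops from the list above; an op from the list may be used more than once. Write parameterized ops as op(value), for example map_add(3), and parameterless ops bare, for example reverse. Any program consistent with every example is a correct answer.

map_neg | map_add(-7) | map_mul(-4) | sort_desc | take(4)

Check, running the answer program on each example:
  [21, -42, 45] -> [-21, 42, -45] -> [-28, 35, -52] -> [112, -140, 208] -> [208, 112, -140] -> [208, 112, -140]
  [-46, 8, -1, -18, 5, 27, 16] -> [46, -8, 1, 18, -5, -27, -16] -> [39, -15, -6, 11, -12, -34, -23] -> [-156, 60, 24, -44, 48, 136, 92] -> [136, 92, 60, 48, 24, -44, -156] -> [136, 92, 60, 48]
  [-25, 32, -5] -> [25, -32, 5] -> [18, -39, -2] -> [-72, 156, 8] -> [156, 8, -72] -> [156, 8, -72]
  [11, 24, -39, 24] -> [-11, -24, 39, -24] -> [-18, -31, 32, -31] -> [72, 124, -128, 124] -> [124, 124, 72, -128] -> [124, 124, 72, -128]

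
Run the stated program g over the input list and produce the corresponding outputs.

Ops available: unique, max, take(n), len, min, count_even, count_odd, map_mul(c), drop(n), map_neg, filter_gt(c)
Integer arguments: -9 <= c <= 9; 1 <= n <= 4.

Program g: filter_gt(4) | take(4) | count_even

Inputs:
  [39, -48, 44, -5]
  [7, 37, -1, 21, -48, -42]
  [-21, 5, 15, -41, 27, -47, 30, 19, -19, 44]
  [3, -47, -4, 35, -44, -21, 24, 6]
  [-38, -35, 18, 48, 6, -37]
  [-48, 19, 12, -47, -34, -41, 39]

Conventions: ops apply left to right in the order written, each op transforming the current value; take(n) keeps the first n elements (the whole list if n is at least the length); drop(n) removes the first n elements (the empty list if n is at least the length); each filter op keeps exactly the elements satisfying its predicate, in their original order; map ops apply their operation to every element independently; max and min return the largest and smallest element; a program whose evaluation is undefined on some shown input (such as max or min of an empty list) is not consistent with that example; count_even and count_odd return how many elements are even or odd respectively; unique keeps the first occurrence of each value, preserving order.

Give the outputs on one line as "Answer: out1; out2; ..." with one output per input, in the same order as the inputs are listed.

Execution, op by op:
  [39, -48, 44, -5] -> [39, 44] -> [39, 44] -> 1
  [7, 37, -1, 21, -48, -42] -> [7, 37, 21] -> [7, 37, 21] -> 0
  [-21, 5, 15, -41, 27, -47, 30, 19, -19, 44] -> [5, 15, 27, 30, 19, 44] -> [5, 15, 27, 30] -> 1
  [3, -47, -4, 35, -44, -21, 24, 6] -> [35, 24, 6] -> [35, 24, 6] -> 2
  [-38, -35, 18, 48, 6, -37] -> [18, 48, 6] -> [18, 48, 6] -> 3
  [-48, 19, 12, -47, -34, -41, 39] -> [19, 12, 39] -> [19, 12, 39] -> 1

1; 0; 1; 2; 3; 1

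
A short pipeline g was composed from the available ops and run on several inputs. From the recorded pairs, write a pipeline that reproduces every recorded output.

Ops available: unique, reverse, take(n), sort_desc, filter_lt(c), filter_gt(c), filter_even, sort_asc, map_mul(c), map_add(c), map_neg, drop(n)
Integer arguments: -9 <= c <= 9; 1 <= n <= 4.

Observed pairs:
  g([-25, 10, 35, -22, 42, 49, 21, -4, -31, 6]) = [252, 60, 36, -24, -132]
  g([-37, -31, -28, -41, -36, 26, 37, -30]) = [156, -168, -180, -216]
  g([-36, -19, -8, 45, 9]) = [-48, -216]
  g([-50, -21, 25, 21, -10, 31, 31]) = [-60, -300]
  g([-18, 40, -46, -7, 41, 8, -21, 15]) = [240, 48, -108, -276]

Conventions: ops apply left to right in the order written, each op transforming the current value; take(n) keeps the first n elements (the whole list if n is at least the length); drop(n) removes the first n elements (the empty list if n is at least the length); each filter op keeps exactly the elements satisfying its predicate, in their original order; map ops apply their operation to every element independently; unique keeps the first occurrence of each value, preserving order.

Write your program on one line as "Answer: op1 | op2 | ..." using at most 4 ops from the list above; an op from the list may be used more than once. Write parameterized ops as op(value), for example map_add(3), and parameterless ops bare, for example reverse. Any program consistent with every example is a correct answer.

filter_even | reverse | sort_desc | map_mul(6)

Check, running the answer program on each example:
  [-25, 10, 35, -22, 42, 49, 21, -4, -31, 6] -> [10, -22, 42, -4, 6] -> [6, -4, 42, -22, 10] -> [42, 10, 6, -4, -22] -> [252, 60, 36, -24, -132]
  [-37, -31, -28, -41, -36, 26, 37, -30] -> [-28, -36, 26, -30] -> [-30, 26, -36, -28] -> [26, -28, -30, -36] -> [156, -168, -180, -216]
  [-36, -19, -8, 45, 9] -> [-36, -8] -> [-8, -36] -> [-8, -36] -> [-48, -216]
  [-50, -21, 25, 21, -10, 31, 31] -> [-50, -10] -> [-10, -50] -> [-10, -50] -> [-60, -300]
  [-18, 40, -46, -7, 41, 8, -21, 15] -> [-18, 40, -46, 8] -> [8, -46, 40, -18] -> [40, 8, -18, -46] -> [240, 48, -108, -276]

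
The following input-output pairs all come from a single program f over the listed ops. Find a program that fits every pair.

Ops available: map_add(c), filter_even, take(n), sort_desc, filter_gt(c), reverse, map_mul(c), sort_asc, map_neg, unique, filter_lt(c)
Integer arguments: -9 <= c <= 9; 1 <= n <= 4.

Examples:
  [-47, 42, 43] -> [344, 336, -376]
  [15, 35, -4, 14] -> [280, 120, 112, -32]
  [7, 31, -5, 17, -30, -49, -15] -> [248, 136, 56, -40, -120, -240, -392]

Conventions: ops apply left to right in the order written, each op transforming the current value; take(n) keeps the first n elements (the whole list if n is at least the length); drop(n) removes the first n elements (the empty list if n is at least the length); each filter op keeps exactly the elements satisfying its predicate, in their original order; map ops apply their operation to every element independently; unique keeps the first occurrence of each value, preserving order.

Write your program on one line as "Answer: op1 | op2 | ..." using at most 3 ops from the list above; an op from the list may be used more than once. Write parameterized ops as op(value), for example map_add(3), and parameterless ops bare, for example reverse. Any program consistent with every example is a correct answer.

sort_desc | map_mul(-8) | map_neg

Check, running the answer program on each example:
  [-47, 42, 43] -> [43, 42, -47] -> [-344, -336, 376] -> [344, 336, -376]
  [15, 35, -4, 14] -> [35, 15, 14, -4] -> [-280, -120, -112, 32] -> [280, 120, 112, -32]
  [7, 31, -5, 17, -30, -49, -15] -> [31, 17, 7, -5, -15, -30, -49] -> [-248, -136, -56, 40, 120, 240, 392] -> [248, 136, 56, -40, -120, -240, -392]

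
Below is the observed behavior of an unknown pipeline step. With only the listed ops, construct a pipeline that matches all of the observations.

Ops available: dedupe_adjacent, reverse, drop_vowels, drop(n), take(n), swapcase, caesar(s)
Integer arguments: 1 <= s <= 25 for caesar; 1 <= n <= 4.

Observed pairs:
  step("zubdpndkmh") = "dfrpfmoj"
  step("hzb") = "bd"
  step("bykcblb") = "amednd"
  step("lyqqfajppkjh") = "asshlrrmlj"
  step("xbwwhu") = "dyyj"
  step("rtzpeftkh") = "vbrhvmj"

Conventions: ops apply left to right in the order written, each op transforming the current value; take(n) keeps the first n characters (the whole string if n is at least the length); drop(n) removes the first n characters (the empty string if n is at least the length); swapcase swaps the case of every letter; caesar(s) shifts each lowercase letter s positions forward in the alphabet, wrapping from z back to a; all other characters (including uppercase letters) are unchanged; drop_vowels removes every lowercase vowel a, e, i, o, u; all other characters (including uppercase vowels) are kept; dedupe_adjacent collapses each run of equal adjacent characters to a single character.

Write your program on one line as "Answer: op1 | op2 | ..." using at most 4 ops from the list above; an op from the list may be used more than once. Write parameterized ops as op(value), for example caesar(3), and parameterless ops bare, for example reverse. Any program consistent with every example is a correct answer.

drop_vowels | caesar(16) | caesar(12) | drop(1)

Check, running the answer program on each example:
  "zubdpndkmh" -> "zbdpndkmh" -> "prtfdtacx" -> "bdfrpfmoj" -> "dfrpfmoj"
  "hzb" -> "hzb" -> "xpr" -> "jbd" -> "bd"
  "bykcblb" -> "bykcblb" -> "roasrbr" -> "damednd" -> "amednd"
  "lyqqfajppkjh" -> "lyqqfjppkjh" -> "boggvzffazx" -> "nasshlrrmlj" -> "asshlrrmlj"
  "xbwwhu" -> "xbwwh" -> "nrmmx" -> "zdyyj" -> "dyyj"
  "rtzpeftkh" -> "rtzpftkh" -> "hjpfvjax" -> "tvbrhvmj" -> "vbrhvmj"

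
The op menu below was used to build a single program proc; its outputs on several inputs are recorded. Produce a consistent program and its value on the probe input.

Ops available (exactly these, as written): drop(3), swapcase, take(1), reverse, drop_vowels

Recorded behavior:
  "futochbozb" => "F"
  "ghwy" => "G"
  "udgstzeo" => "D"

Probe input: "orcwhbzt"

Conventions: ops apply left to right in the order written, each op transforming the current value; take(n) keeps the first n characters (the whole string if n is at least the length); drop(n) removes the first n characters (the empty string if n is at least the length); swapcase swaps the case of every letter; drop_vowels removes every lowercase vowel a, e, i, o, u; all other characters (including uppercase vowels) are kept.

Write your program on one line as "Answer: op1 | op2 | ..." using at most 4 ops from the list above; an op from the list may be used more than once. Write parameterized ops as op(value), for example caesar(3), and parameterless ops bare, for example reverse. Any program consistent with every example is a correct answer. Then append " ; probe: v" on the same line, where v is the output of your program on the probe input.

drop_vowels | swapcase | take(1) ; probe: "R"

Check, running the answer program on each example:
  "futochbozb" -> "ftchbzb" -> "FTCHBZB" -> "F"
  "ghwy" -> "ghwy" -> "GHWY" -> "G"
  "udgstzeo" -> "dgstz" -> "DGSTZ" -> "D"
  probe: "orcwhbzt" -> "rcwhbzt" -> "RCWHBZT" -> "R"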